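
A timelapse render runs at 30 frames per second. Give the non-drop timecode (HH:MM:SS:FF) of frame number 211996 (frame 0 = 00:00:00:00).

211996 ÷ 30 = 7066 full seconds, remainder 16 frames.
7066 s = 1 h 57 min 46 s.
Timecode: 01:57:46:16.

01:57:46:16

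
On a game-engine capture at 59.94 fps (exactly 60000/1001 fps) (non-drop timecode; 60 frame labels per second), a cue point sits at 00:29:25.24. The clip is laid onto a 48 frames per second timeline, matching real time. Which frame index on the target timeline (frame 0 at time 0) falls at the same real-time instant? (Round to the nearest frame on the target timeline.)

frame 84824

Source frame index: (0×3600 + 29×60 + 25) × 60 + 24 = 105924.
Real time: 105924 / (60000/1001) = 8835827/5000 s.
Target frame: (8835827/5000) × (48) = 53014962/625 ≈ 84823.939 → 84824.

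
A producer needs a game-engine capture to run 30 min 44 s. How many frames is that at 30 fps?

30 min 44 s = 1844 s.
Frames = 1844 × 30 = 55320.

55320 frames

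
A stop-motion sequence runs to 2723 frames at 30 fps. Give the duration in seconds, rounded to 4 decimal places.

90.7667 seconds

Running time = 2723 × 1/30 = 2723/30 s ≈ 90.7667 s.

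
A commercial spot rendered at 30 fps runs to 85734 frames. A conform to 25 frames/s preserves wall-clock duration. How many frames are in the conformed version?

71445 frames

Target frames = source frames × (target rate / source rate) = 85734 × (25)/(30) = 85734 × 5/6 = 71445.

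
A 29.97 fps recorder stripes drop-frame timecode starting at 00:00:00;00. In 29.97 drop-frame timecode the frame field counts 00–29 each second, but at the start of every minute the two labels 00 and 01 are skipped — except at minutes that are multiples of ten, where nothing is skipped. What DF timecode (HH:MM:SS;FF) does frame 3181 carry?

00:01:46;03

Ten DF minutes hold 17982 frames, so frame 3181 lies in block 0 (frames 0–17981) with 3181 frames into that block.
The block's first minute is 1800 frames and the rest 1798 each; 3181 frames reaches minute 1, so 0 × 18 + 1 × 2 = 2 labels have been skipped so far.
Adding those back, label number 3181 + 2 = 3183 at 30 labels/s is 106 s + 3 f = 0 h 1 min 46 s frame 3, i.e. 00:01:46;03.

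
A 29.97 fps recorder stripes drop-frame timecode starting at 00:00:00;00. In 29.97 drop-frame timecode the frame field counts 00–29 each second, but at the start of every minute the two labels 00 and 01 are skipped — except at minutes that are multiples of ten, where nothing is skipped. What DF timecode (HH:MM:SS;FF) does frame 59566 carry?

Each 10-minute DF block holds 10 × 60 × 30 − 9 × 2 = 17982 frames. 59566 ÷ 17982 → 3 full blocks, remainder 5620.
Within the partial block the first minute is 1800 frames and each further minute 1798, so 3 further minute boundaries passed. Total skipped labels = 18 × 3 + 2 × 3 = 60.
Non-drop label index = 59566 + 60 = 59626; at 30 labels/s that is 00:33:07:16, i.e. DF 00:33:07;16.

00:33:07;16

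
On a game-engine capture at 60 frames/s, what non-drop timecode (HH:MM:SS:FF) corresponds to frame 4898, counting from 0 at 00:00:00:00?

00:01:21:38

4898 ÷ 60 = 81 full seconds, remainder 38 frames.
81 s = 0 h 1 min 21 s.
Timecode: 00:01:21:38.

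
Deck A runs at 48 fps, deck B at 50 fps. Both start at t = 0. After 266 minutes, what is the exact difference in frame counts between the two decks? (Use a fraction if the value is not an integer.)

31920 frames

266 min = 15960 s.
A emits 48 × 15960 = 766080 frames; B emits 50 × 15960 = 798000.
Difference = 31920 frames; B is ahead of A.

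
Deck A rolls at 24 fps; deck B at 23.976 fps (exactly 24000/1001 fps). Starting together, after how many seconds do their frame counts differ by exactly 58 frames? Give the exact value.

The gap grows by |24000/1001 − 24| = 24/1001 frames per second.
Time for a 58-frame gap: 58 ÷ (24/1001) = 29029/12 s.

29029/12 seconds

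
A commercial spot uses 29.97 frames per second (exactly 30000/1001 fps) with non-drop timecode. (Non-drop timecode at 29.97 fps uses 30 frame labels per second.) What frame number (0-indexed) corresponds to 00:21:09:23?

Total seconds to the label: (0 × 3600 + 21 × 60 + 9) = 1269.
Frame index = 1269 × 30 + 23 = 38093.

38093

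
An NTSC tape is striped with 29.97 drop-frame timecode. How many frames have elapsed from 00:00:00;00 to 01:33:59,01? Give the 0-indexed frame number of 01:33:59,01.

Complete 10-minute blocks: 9, each 17982 frames → 161838.
Remaining 3 whole minutes in the current block: 1800 + 2 × 1798 = 5396 frames.
Within the current minute: 59 × 30 + 1 − 2 = 1769 (labels ;00/;01 skipped at this minute). Total = 161838 + 5396 + 1769 = 169003.

169003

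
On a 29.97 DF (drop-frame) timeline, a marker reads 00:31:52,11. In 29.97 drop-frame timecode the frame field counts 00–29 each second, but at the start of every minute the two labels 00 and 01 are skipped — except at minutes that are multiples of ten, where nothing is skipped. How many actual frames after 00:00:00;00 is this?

Complete 10-minute blocks: 3, each 17982 frames → 53946.
Remaining 1 whole minute in the current block: 1800 + 0 × 1798 = 1800 frames.
Within the current minute: 52 × 30 + 11 − 2 = 1569 (labels ;00/;01 skipped at this minute). Total = 53946 + 1800 + 1569 = 57315.

57315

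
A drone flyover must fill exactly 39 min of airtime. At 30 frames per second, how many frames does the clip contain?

70200 frames

39 min = 2340 s.
Frames = 2340 × 30 = 70200.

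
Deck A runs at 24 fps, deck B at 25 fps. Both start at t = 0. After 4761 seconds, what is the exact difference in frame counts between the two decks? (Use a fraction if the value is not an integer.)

A emits 24 × 4761 = 114264 frames; B emits 25 × 4761 = 119025.
Difference = 4761 frames; B is ahead of A.

4761 frames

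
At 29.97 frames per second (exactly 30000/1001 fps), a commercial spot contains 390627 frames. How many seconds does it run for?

Running time = 390627 / (30000/1001) = 13033.9209 s.

13033.9209 seconds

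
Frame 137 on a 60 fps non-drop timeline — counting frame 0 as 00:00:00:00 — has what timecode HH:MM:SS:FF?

00:00:02:17

137 ÷ 60 = 2 full seconds, remainder 17 frames.
2 s = 0 h 0 min 2 s.
Timecode: 00:00:02:17.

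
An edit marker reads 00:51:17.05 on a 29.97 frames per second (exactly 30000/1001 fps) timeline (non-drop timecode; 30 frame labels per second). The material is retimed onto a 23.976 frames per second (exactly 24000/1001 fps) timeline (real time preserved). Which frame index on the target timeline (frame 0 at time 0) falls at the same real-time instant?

frame 73852

Source frame index: (0×3600 + 51×60 + 17) × 30 + 5 = 92315.
Real time: 92315 / (30000/1001) = 18481463/6000 s.
Target frame: (18481463/6000) × (24000/1001) = 73852.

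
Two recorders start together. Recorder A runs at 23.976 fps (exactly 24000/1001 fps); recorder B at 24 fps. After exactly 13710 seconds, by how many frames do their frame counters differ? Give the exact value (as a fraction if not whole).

329040/1001 frames

A emits 24000/1001 × 13710 = 329040000/1001 frames; B emits 24 × 13710 = 329040.
Difference = 329040/1001 frames (≈ 328.7113); B is ahead of A.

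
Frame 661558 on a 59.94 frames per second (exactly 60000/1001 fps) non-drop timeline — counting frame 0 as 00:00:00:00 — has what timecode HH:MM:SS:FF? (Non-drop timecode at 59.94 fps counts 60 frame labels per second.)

661558 ÷ 60 = 11025 full seconds, remainder 58 frames.
11025 s = 3 h 3 min 45 s.
Timecode: 03:03:45:58.

03:03:45:58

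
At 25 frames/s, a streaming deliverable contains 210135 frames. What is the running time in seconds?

Running time = 210135 / (25) = 8405.4 s.

8405.4 seconds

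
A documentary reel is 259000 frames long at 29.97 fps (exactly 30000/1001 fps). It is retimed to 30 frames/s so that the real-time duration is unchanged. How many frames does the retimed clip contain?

259259 frames

Target frames = source frames × (target rate / source rate) = 259000 × (30)/(30000/1001) = 259000 × 1001/1000 = 259259.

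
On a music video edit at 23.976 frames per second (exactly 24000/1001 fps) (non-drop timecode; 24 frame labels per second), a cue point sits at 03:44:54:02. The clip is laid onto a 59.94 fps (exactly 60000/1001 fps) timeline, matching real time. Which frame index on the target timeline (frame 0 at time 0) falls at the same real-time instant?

frame 809645

Source frame index: (3×3600 + 44×60 + 54) × 24 + 2 = 323858.
Real time: 323858 / (24000/1001) = 162090929/12000 s.
Target frame: (162090929/12000) × (60000/1001) = 809645.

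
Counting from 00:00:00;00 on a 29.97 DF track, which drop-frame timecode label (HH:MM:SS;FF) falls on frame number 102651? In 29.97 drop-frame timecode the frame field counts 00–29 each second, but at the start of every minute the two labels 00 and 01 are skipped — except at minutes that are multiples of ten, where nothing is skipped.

00:57:05;05

Ten DF minutes hold 17982 frames, so frame 102651 lies in block 5 (frames 89910–107891) with 12741 frames into that block.
The block's first minute is 1800 frames and the rest 1798 each; 12741 frames reaches minute 7, so 5 × 18 + 7 × 2 = 104 labels have been skipped so far.
Adding those back, label number 102651 + 104 = 102755 at 30 labels/s is 3425 s + 5 f = 0 h 57 min 5 s frame 5, i.e. 00:57:05;05.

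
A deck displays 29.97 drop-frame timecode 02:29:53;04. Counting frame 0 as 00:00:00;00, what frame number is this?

269524

As if non-drop at 30 labels/s: (2 × 3600 + 29 × 60 + 53) × 30 + 4 = 269794.
Minute boundaries passed: 149; those not divisible by 10: 149 − 14 = 135; dropped labels = 2 × 135 = 270.
Actual frame index = 269794 − 270 = 269524.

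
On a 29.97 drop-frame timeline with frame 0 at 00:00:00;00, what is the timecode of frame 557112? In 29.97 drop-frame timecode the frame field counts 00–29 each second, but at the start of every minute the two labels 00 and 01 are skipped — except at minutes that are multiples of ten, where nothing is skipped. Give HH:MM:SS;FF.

Ten DF minutes hold 17982 frames, so frame 557112 lies in block 30 (frames 539460–557441) with 17652 frames into that block.
The block's first minute is 1800 frames and the rest 1798 each; 17652 frames reaches minute 9, so 30 × 18 + 9 × 2 = 558 labels have been skipped so far.
Adding those back, label number 557112 + 558 = 557670 at 30 labels/s is 18589 s + 0 f = 5 h 9 min 49 s frame 0, i.e. 05:09:49;00.

05:09:49;00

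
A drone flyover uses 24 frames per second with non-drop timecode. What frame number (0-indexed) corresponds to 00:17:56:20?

frame 25844

Total seconds to the label: (0 × 3600 + 17 × 60 + 56) = 1076.
Frame index = 1076 × 24 + 20 = 25844.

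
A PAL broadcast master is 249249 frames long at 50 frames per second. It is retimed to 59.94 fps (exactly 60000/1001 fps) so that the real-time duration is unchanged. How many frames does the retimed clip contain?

298800 frames

Target frames = source frames × (target rate / source rate) = 249249 × (60000/1001)/(50) = 249249 × 1200/1001 = 298800.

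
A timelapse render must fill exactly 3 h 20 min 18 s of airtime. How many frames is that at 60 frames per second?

3 h 20 min 18 s = 12018 s.
Frames = 12018 × 60 = 721080.

721080 frames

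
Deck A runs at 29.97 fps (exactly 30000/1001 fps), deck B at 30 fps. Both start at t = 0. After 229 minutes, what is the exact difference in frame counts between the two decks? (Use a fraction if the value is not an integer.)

412200/1001 frames

229 min = 13740 s.
A emits 30000/1001 × 13740 = 412200000/1001 frames; B emits 30 × 13740 = 412200.
Difference = 412200/1001 frames (≈ 411.7882); B is ahead of A.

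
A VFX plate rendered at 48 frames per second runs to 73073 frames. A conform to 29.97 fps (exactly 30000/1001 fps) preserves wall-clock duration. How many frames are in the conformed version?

Target frames = source frames × (target rate / source rate) = 73073 × (30000/1001)/(48) = 73073 × 625/1001 = 45625.

45625 frames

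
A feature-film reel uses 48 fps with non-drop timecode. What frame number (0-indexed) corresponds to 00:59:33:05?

frame 171509

Total seconds to the label: (0 × 3600 + 59 × 60 + 33) = 3573.
Frame index = 3573 × 48 + 5 = 171509.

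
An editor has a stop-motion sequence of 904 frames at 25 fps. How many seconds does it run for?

36.16 seconds

Running time = 904 / (25) = 36.16 s.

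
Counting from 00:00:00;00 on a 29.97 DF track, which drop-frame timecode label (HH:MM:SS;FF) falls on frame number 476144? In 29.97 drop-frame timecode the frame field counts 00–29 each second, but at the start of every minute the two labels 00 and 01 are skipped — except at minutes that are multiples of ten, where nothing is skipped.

04:24:47;10

Ten DF minutes hold 17982 frames, so frame 476144 lies in block 26 (frames 467532–485513) with 8612 frames into that block.
The block's first minute is 1800 frames and the rest 1798 each; 8612 frames reaches minute 4, so 26 × 18 + 4 × 2 = 476 labels have been skipped so far.
Adding those back, label number 476144 + 476 = 476620 at 30 labels/s is 15887 s + 10 f = 4 h 24 min 47 s frame 10, i.e. 04:24:47;10.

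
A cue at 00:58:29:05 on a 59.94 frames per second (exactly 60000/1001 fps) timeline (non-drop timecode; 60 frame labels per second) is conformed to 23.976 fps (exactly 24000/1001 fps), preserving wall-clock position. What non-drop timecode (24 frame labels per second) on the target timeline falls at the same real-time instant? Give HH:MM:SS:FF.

00:58:29:02

Source frame index: (0×3600 + 58×60 + 29) × 60 + 5 = 210545.
Real time: 210545 / (60000/1001) = 42151109/12000 s.
Target frame: (42151109/12000) × (24000/1001) = 84218.
At 24 labels/s: frame 84218 → 00:58:29:02.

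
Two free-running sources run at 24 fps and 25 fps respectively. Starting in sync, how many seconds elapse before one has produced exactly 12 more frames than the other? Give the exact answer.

12 seconds

The gap grows by |25 − 24| = 1 frame per second.
Time for a 12-frame gap: 12 ÷ (1) = 12 s.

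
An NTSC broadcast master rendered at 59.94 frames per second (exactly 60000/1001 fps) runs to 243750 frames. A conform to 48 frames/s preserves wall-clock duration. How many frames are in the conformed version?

Target frames = source frames × (target rate / source rate) = 243750 × (48)/(60000/1001) = 243750 × 1001/1250 = 195195.

195195 frames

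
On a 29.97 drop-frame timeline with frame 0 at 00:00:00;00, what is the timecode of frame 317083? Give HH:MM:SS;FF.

02:56:20;01

Ten DF minutes hold 17982 frames, so frame 317083 lies in block 17 (frames 305694–323675) with 11389 frames into that block.
The block's first minute is 1800 frames and the rest 1798 each; 11389 frames reaches minute 6, so 17 × 18 + 6 × 2 = 318 labels have been skipped so far.
Adding those back, label number 317083 + 318 = 317401 at 30 labels/s is 10580 s + 1 f = 2 h 56 min 20 s frame 1, i.e. 02:56:20;01.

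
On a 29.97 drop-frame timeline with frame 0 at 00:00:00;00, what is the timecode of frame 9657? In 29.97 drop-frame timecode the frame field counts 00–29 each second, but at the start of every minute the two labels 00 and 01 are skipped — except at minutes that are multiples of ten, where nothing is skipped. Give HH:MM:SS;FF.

00:05:22;07

Each 10-minute DF block holds 10 × 60 × 30 − 9 × 2 = 17982 frames. 9657 ÷ 17982 → 0 full blocks, remainder 9657.
Within the partial block the first minute is 1800 frames and each further minute 1798, so 5 further minute boundaries passed. Total skipped labels = 18 × 0 + 2 × 5 = 10.
Non-drop label index = 9657 + 10 = 9667; at 30 labels/s that is 00:05:22:07, i.e. DF 00:05:22;07.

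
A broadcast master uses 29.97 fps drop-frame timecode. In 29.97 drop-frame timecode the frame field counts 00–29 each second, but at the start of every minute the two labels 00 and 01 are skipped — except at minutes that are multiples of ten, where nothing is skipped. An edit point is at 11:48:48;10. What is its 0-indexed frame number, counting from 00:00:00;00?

1274574

Complete 10-minute blocks: 70, each 17982 frames → 1258740.
Remaining 8 whole minutes in the current block: 1800 + 7 × 1798 = 14386 frames.
Within the current minute: 48 × 30 + 10 − 2 = 1448 (labels ;00/;01 skipped at this minute). Total = 1258740 + 14386 + 1448 = 1274574.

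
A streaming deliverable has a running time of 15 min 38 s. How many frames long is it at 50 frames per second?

46900 frames

15 min 38 s = 938 s.
Frames = 938 × 50 = 46900.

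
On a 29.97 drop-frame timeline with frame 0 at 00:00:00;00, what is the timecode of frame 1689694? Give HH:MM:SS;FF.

Ten DF minutes hold 17982 frames, so frame 1689694 lies in block 93 (frames 1672326–1690307) with 17368 frames into that block.
The block's first minute is 1800 frames and the rest 1798 each; 17368 frames reaches minute 9, so 93 × 18 + 9 × 2 = 1692 labels have been skipped so far.
Adding those back, label number 1689694 + 1692 = 1691386 at 30 labels/s is 56379 s + 16 f = 15 h 39 min 39 s frame 16, i.e. 15:39:39;16.

15:39:39;16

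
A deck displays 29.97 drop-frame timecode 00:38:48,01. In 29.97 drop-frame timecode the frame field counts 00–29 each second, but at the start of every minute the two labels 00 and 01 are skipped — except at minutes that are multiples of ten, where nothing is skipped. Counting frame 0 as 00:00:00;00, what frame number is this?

69771

Complete 10-minute blocks: 3, each 17982 frames → 53946.
Remaining 8 whole minutes in the current block: 1800 + 7 × 1798 = 14386 frames.
Within the current minute: 48 × 30 + 1 − 2 = 1439 (labels ;00/;01 skipped at this minute). Total = 53946 + 14386 + 1439 = 69771.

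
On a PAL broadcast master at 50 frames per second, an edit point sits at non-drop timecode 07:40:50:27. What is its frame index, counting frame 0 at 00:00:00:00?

Total seconds to the label: (7 × 3600 + 40 × 60 + 50) = 27650.
Frame index = 27650 × 50 + 27 = 1382527.

1382527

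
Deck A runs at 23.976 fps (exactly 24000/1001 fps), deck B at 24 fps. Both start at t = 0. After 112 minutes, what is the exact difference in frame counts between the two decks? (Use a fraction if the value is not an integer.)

23040/143 frames

112 min = 6720 s.
A emits 24000/1001 × 6720 = 23040000/143 frames; B emits 24 × 6720 = 161280.
Difference = 23040/143 frames (≈ 161.1189); B is ahead of A.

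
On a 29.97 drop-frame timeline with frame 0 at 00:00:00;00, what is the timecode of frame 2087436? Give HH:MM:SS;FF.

19:20:50;24

Each 10-minute DF block holds 10 × 60 × 30 − 9 × 2 = 17982 frames. 2087436 ÷ 17982 → 116 full blocks, remainder 1524.
Within the partial block the first minute is 1800 frames and each further minute 1798, so 0 further minute boundaries passed. Total skipped labels = 18 × 116 + 2 × 0 = 2088.
Non-drop label index = 2087436 + 2088 = 2089524; at 30 labels/s that is 19:20:50:24, i.e. DF 19:20:50;24.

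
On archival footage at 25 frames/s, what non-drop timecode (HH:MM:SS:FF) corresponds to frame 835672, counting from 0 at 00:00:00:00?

835672 ÷ 25 = 33426 full seconds, remainder 22 frames.
33426 s = 9 h 17 min 6 s.
Timecode: 09:17:06:22.

09:17:06:22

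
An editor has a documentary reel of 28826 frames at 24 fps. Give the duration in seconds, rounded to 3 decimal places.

1201.083 seconds

Running time = 28826 × 1/24 = 14413/12 s ≈ 1201.083 s.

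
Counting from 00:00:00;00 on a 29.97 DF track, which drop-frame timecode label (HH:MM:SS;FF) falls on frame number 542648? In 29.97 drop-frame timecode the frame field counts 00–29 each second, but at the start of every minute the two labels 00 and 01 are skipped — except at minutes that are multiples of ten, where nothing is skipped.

05:01:46;10

Each 10-minute DF block holds 10 × 60 × 30 − 9 × 2 = 17982 frames. 542648 ÷ 17982 → 30 full blocks, remainder 3188.
Within the partial block the first minute is 1800 frames and each further minute 1798, so 1 further minute boundary passed. Total skipped labels = 18 × 30 + 2 × 1 = 542.
Non-drop label index = 542648 + 542 = 543190; at 30 labels/s that is 05:01:46:10, i.e. DF 05:01:46;10.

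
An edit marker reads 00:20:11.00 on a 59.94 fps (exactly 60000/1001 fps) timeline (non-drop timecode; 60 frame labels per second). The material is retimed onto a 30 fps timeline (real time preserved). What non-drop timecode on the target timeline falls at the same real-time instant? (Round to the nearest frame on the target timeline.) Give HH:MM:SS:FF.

00:20:12:06

Source frame index: (0×3600 + 20×60 + 11) × 60 + 0 = 72660.
Real time: 72660 / (60000/1001) = 1212211/1000 s.
Target frame: (1212211/1000) × (30) = 3636633/100 ≈ 36366.330 → 36366.
At 30 labels/s: frame 36366 → 00:20:12:06.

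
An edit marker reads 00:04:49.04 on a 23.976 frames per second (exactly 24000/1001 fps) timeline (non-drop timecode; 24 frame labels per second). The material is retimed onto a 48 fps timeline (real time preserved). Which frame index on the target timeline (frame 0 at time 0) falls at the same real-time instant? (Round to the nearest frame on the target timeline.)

Source frame index: (0×3600 + 4×60 + 49) × 24 + 4 = 6940.
Real time: 6940 / (24000/1001) = 347347/1200 s.
Target frame: (347347/1200) × (48) = 347347/25 ≈ 13893.880 → 13894.

frame 13894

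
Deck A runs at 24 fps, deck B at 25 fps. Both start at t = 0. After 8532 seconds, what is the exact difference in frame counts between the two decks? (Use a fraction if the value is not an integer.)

A emits 24 × 8532 = 204768 frames; B emits 25 × 8532 = 213300.
Difference = 8532 frames; B is ahead of A.

8532 frames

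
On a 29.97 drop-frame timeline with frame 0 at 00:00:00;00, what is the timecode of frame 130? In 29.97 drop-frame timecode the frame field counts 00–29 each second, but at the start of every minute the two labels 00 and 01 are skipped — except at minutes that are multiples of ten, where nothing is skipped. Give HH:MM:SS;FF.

00:00:04;10

Ten DF minutes hold 17982 frames, so frame 130 lies in block 0 (frames 0–17981) with 130 frames into that block.
The block's first minute is 1800 frames and the rest 1798 each; 130 frames reaches minute 0, so 0 × 18 + 0 × 2 = 0 labels have been skipped so far.
Adding those back, label number 130 + 0 = 130 at 30 labels/s is 4 s + 10 f = 0 h 0 min 4 s frame 10, i.e. 00:00:04;10.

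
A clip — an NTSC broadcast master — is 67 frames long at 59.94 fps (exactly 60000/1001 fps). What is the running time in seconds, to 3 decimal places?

1.118 seconds

Running time = 67 × 1001/60000 = 67067/60000 s ≈ 1.118 s.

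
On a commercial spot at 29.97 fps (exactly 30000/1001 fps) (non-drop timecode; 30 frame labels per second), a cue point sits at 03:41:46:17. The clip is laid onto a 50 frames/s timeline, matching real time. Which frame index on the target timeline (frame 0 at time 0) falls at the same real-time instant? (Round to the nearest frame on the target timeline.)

frame 665994

Source frame index: (3×3600 + 41×60 + 46) × 30 + 17 = 399197.
Real time: 399197 / (30000/1001) = 399596197/30000 s.
Target frame: (399596197/30000) × (50) = 399596197/600 ≈ 665993.662 → 665994.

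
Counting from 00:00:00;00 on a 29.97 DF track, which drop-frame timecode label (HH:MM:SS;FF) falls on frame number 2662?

Ten DF minutes hold 17982 frames, so frame 2662 lies in block 0 (frames 0–17981) with 2662 frames into that block.
The block's first minute is 1800 frames and the rest 1798 each; 2662 frames reaches minute 1, so 0 × 18 + 1 × 2 = 2 labels have been skipped so far.
Adding those back, label number 2662 + 2 = 2664 at 30 labels/s is 88 s + 24 f = 0 h 1 min 28 s frame 24, i.e. 00:01:28;24.

00:01:28;24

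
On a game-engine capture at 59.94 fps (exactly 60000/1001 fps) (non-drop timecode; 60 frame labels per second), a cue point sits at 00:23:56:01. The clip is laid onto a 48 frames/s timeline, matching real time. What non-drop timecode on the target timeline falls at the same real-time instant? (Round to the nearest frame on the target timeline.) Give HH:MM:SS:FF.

00:23:57:22

Source frame index: (0×3600 + 23×60 + 56) × 60 + 1 = 86161.
Real time: 86161 / (60000/1001) = 86247161/60000 s.
Target frame: (86247161/60000) × (48) = 86247161/1250 ≈ 68997.729 → 68998.
At 48 labels/s: frame 68998 → 00:23:57:22.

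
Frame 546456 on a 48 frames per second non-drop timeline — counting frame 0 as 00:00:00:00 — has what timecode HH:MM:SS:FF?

03:09:44:24

546456 ÷ 48 = 11384 full seconds, remainder 24 frames.
11384 s = 3 h 9 min 44 s.
Timecode: 03:09:44:24.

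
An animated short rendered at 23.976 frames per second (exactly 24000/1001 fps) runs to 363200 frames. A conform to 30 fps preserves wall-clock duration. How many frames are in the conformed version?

Target frames = source frames × (target rate / source rate) = 363200 × (30)/(24000/1001) = 363200 × 1001/800 = 454454.

454454 frames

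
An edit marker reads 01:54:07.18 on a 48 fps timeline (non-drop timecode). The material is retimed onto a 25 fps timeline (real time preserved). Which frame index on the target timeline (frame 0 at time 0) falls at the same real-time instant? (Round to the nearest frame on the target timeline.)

frame 171184

Source frame index: (1×3600 + 54×60 + 7) × 48 + 18 = 328674.
Real time: 328674 / (48) = 54779/8 s.
Target frame: (54779/8) × (25) = 1369475/8 ≈ 171184.375 → 171184.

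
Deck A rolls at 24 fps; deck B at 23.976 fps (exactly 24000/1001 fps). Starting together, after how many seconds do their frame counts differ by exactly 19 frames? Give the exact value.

19019/24 seconds

The gap grows by |24000/1001 − 24| = 24/1001 frames per second.
Time for a 19-frame gap: 19 ÷ (24/1001) = 19019/24 s.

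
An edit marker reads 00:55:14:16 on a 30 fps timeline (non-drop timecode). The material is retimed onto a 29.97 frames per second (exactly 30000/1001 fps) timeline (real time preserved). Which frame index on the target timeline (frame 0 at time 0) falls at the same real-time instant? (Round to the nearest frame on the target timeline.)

frame 99337

Source frame index: (0×3600 + 55×60 + 14) × 30 + 16 = 99436.
Real time: 99436 / (30) = 49718/15 s.
Target frame: (49718/15) × (30000/1001) = 99436000/1001 ≈ 99336.663 → 99337.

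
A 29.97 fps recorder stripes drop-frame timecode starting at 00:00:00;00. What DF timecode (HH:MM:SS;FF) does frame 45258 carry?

00:25:10;04

Each 10-minute DF block holds 10 × 60 × 30 − 9 × 2 = 17982 frames. 45258 ÷ 17982 → 2 full blocks, remainder 9294.
Within the partial block the first minute is 1800 frames and each further minute 1798, so 5 further minute boundaries passed. Total skipped labels = 18 × 2 + 2 × 5 = 46.
Non-drop label index = 45258 + 46 = 45304; at 30 labels/s that is 00:25:10:04, i.e. DF 00:25:10;04.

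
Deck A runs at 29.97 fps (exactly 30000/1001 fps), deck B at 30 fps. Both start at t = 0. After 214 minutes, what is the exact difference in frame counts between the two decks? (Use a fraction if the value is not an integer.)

385200/1001 frames

214 min = 12840 s.
A emits 30000/1001 × 12840 = 385200000/1001 frames; B emits 30 × 12840 = 385200.
Difference = 385200/1001 frames (≈ 384.8152); B is ahead of A.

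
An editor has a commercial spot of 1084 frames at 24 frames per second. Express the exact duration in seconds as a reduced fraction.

Running time = 1084 ÷ (24) = 1084 × 1/24 = 271/6 s.

271/6 seconds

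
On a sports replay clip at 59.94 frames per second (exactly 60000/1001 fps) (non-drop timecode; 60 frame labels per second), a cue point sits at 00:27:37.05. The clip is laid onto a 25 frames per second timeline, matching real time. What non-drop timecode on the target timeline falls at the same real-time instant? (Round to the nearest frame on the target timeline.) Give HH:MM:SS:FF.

00:27:38:19

Source frame index: (0×3600 + 27×60 + 37) × 60 + 5 = 99425.
Real time: 99425 / (60000/1001) = 3980977/2400 s.
Target frame: (3980977/2400) × (25) = 3980977/96 ≈ 41468.510 → 41469.
At 25 labels/s: frame 41469 → 00:27:38:19.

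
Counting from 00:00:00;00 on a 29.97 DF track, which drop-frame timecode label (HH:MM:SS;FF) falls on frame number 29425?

Each 10-minute DF block holds 10 × 60 × 30 − 9 × 2 = 17982 frames. 29425 ÷ 17982 → 1 full block, remainder 11443.
Within the partial block the first minute is 1800 frames and each further minute 1798, so 6 further minute boundaries passed. Total skipped labels = 18 × 1 + 2 × 6 = 30.
Non-drop label index = 29425 + 30 = 29455; at 30 labels/s that is 00:16:21:25, i.e. DF 00:16:21;25.

00:16:21;25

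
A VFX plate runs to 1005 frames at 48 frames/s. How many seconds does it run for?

Running time = 1005 / (48) = 20.9375 s.

20.9375 seconds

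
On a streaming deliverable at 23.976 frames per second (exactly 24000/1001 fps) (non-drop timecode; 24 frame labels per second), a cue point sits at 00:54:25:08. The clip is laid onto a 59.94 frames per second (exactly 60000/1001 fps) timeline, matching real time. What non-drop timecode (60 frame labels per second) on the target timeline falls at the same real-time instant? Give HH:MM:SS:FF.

Source frame index: (0×3600 + 54×60 + 25) × 24 + 8 = 78368.
Real time: 78368 / (24000/1001) = 2451449/750 s.
Target frame: (2451449/750) × (60000/1001) = 195920.
At 60 labels/s: frame 195920 → 00:54:25:20.

00:54:25:20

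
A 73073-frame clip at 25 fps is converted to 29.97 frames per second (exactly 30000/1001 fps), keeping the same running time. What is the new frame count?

Target frames = source frames × (target rate / source rate) = 73073 × (30000/1001)/(25) = 73073 × 1200/1001 = 87600.

87600 frames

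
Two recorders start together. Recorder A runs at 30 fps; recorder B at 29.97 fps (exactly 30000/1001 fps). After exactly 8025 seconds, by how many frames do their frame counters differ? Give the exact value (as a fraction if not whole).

A emits 30 × 8025 = 240750 frames; B emits 30000/1001 × 8025 = 240750000/1001.
Difference = 240750/1001 frames (≈ 240.5095); B is behind A.

240750/1001 frames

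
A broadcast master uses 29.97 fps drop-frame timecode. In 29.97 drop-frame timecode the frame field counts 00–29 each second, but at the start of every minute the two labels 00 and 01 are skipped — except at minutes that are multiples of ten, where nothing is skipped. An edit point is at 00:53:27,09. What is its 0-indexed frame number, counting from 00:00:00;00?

Complete 10-minute blocks: 5, each 17982 frames → 89910.
Remaining 3 whole minutes in the current block: 1800 + 2 × 1798 = 5396 frames.
Within the current minute: 27 × 30 + 9 − 2 = 817 (labels ;00/;01 skipped at this minute). Total = 89910 + 5396 + 817 = 96123.

96123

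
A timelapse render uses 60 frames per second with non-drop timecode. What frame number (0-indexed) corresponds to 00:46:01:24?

Total seconds to the label: (0 × 3600 + 46 × 60 + 1) = 2761.
Frame index = 2761 × 60 + 24 = 165684.

165684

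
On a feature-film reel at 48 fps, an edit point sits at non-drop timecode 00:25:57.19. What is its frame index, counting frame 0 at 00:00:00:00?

Total seconds to the label: (0 × 3600 + 25 × 60 + 57) = 1557.
Frame index = 1557 × 48 + 19 = 74755.

frame 74755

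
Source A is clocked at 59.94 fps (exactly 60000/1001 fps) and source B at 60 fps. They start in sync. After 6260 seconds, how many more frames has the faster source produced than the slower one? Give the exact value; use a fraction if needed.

A emits 60000/1001 × 6260 = 375600000/1001 frames; B emits 60 × 6260 = 375600.
Difference = 375600/1001 frames (≈ 375.2248); B is ahead of A.

375600/1001 frames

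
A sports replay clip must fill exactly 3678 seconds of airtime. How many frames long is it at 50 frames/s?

Frames = 3678 × 50 = 183900.

183900 frames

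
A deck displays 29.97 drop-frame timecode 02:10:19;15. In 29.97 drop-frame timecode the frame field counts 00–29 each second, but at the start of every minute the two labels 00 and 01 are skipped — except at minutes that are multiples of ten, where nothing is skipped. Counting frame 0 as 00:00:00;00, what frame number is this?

234351

As if non-drop at 30 labels/s: (2 × 3600 + 10 × 60 + 19) × 30 + 15 = 234585.
Minute boundaries passed: 130; those not divisible by 10: 130 − 13 = 117; dropped labels = 2 × 117 = 234.
Actual frame index = 234585 − 234 = 234351.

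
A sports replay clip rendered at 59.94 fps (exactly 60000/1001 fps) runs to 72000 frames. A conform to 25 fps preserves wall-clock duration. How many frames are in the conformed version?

Target frames = source frames × (target rate / source rate) = 72000 × (25)/(60000/1001) = 72000 × 1001/2400 = 30030.

30030 frames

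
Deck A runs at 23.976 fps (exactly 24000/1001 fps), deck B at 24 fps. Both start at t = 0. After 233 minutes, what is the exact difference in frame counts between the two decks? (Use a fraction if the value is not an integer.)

335520/1001 frames

233 min = 13980 s.
A emits 24000/1001 × 13980 = 335520000/1001 frames; B emits 24 × 13980 = 335520.
Difference = 335520/1001 frames (≈ 335.1848); B is ahead of A.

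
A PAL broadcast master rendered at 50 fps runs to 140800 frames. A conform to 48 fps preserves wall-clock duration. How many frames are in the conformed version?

135168 frames

Target frames = source frames × (target rate / source rate) = 140800 × (48)/(50) = 140800 × 24/25 = 135168.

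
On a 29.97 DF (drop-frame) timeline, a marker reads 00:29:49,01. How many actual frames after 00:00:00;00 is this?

53617

Complete 10-minute blocks: 2, each 17982 frames → 35964.
Remaining 9 whole minutes in the current block: 1800 + 8 × 1798 = 16184 frames.
Within the current minute: 49 × 30 + 1 − 2 = 1469 (labels ;00/;01 skipped at this minute). Total = 35964 + 16184 + 1469 = 53617.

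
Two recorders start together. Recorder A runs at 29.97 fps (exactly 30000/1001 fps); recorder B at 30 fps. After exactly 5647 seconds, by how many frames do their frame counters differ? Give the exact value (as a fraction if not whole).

169410/1001 frames

A emits 30000/1001 × 5647 = 169410000/1001 frames; B emits 30 × 5647 = 169410.
Difference = 169410/1001 frames (≈ 169.2408); B is ahead of A.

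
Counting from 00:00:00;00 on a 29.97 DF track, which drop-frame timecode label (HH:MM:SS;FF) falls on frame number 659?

Ten DF minutes hold 17982 frames, so frame 659 lies in block 0 (frames 0–17981) with 659 frames into that block.
The block's first minute is 1800 frames and the rest 1798 each; 659 frames reaches minute 0, so 0 × 18 + 0 × 2 = 0 labels have been skipped so far.
Adding those back, label number 659 + 0 = 659 at 30 labels/s is 21 s + 29 f = 0 h 0 min 21 s frame 29, i.e. 00:00:21;29.

00:00:21;29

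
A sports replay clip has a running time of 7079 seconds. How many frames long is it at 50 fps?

353950 frames

Frames = 7079 × 50 = 353950.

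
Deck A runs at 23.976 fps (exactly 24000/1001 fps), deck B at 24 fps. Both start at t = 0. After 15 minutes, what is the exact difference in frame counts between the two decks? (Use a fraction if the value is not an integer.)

21600/1001 frames

15 min = 900 s.
A emits 24000/1001 × 900 = 21600000/1001 frames; B emits 24 × 900 = 21600.
Difference = 21600/1001 frames (≈ 21.5784); B is ahead of A.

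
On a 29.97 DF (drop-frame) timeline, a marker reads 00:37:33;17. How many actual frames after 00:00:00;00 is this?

Complete 10-minute blocks: 3, each 17982 frames → 53946.
Remaining 7 whole minutes in the current block: 1800 + 6 × 1798 = 12588 frames.
Within the current minute: 33 × 30 + 17 − 2 = 1005 (labels ;00/;01 skipped at this minute). Total = 53946 + 12588 + 1005 = 67539.

67539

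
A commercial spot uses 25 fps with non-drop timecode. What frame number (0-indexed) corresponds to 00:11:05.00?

Total seconds to the label: (0 × 3600 + 11 × 60 + 5) = 665.
Frame index = 665 × 25 + 0 = 16625.

frame 16625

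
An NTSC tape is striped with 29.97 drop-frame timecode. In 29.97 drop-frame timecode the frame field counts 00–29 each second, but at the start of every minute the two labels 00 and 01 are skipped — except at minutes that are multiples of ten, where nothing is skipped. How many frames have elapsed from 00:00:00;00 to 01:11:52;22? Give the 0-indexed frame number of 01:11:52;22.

Complete 10-minute blocks: 7, each 17982 frames → 125874.
Remaining 1 whole minute in the current block: 1800 + 0 × 1798 = 1800 frames.
Within the current minute: 52 × 30 + 22 − 2 = 1580 (labels ;00/;01 skipped at this minute). Total = 125874 + 1800 + 1580 = 129254.

129254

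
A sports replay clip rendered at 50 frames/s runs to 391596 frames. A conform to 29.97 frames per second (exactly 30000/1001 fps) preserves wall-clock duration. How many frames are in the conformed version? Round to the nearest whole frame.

Frames at target rate = 391596 × (30000/1001) / (50) = 234957600/1001 ≈ 234722.877.
Nearest whole frame: 234723.

234723 frames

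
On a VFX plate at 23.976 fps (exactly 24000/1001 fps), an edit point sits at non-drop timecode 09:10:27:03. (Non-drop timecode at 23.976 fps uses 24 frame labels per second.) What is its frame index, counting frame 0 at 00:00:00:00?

frame 792651

Total seconds to the label: (9 × 3600 + 10 × 60 + 27) = 33027.
Frame index = 33027 × 24 + 3 = 792651.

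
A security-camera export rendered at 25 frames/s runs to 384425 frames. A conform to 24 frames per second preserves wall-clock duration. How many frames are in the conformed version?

369048 frames

Target frames = source frames × (target rate / source rate) = 384425 × (24)/(25) = 384425 × 24/25 = 369048.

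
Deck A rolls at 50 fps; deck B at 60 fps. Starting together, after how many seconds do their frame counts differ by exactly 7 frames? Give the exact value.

The gap grows by |60 − 50| = 10 frames per second.
Time for a 7-frame gap: 7 ÷ (10) = 0.7 s.

0.7 seconds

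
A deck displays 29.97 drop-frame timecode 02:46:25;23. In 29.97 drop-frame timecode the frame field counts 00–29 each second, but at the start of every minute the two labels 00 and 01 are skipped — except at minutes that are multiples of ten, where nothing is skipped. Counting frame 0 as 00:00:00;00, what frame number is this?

Complete 10-minute blocks: 16, each 17982 frames → 287712.
Remaining 6 whole minutes in the current block: 1800 + 5 × 1798 = 10790 frames.
Within the current minute: 25 × 30 + 23 − 2 = 771 (labels ;00/;01 skipped at this minute). Total = 287712 + 10790 + 771 = 299273.

299273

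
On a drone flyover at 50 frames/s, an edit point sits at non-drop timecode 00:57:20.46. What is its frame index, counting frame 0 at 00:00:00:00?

172046

Total seconds to the label: (0 × 3600 + 57 × 60 + 20) = 3440.
Frame index = 3440 × 50 + 46 = 172046.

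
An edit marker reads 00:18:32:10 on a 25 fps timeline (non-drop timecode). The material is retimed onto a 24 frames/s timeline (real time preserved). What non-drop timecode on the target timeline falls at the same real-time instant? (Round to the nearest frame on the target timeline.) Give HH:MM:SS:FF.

Source frame index: (0×3600 + 18×60 + 32) × 25 + 10 = 27810.
Real time: 27810 / (25) = 5562/5 s.
Target frame: (5562/5) × (24) = 133488/5 ≈ 26697.600 → 26698.
At 24 labels/s: frame 26698 → 00:18:32:10.

00:18:32:10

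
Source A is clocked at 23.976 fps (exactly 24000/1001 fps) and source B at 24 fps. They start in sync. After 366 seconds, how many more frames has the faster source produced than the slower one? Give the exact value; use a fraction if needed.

A emits 24000/1001 × 366 = 8784000/1001 frames; B emits 24 × 366 = 8784.
Difference = 8784/1001 frames (≈ 8.7752); B is ahead of A.

8784/1001 frames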